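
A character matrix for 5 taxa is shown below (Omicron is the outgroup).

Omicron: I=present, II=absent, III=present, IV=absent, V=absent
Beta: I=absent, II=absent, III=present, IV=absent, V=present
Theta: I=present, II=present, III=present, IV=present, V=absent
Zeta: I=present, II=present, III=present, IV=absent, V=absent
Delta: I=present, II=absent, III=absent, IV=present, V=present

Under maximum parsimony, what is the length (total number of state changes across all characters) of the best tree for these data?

6

Character polarity is set by the outgroup: the derived state is whichever differs from the outgroup's state, so for I, III the derived state is 'absent', and for the remaining characters it is 'present'.
I (derived state 'absent') is unique to Beta (autapomorphy; uninformative for grouping).
Only Theta and Zeta show the derived state 'present' for II, supporting them as a clade.
III (derived state 'absent') is unique to Delta (autapomorphy; uninformative for grouping).
IV groups Delta and Theta, which is incompatible with the clades supported by the remaining characters; treating it as convergent (homoplasy) costs fewer steps than any alternative tree.
Only Beta and Delta show the derived state 'present' for V, supporting them as a clade.
Most parsimonious ingroup topology: ((Beta,Delta),(Theta,Zeta)).
Changes per character on this tree: I: 1; II: 1; III: 1; IV: 2; V: 1.
Total = 6.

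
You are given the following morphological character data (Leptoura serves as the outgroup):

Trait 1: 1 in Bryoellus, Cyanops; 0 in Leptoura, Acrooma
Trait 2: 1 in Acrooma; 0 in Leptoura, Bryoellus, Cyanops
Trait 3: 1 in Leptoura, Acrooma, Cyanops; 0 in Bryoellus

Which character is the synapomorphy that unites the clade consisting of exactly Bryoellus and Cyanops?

Character polarity is set by the outgroup: the derived state is whichever differs from the outgroup's state, so for Trait 3 the derived state is '0', and for the remaining characters it is '1'.
Only Bryoellus and Cyanops show the derived state '1' for Trait 1, supporting them as a clade.
Trait 2: derived state '1' in Acrooma only — an autapomorphy, so it tells us nothing about relationships among taxa.
Trait 3: derived state '0' in Bryoellus only — an autapomorphy, so it tells us nothing about relationships among taxa.
Most parsimonious ingroup topology: ((Bryoellus,Cyanops),Acrooma).
The clade {Bryoellus, Cyanops} is supported by Trait 1: its derived state '1' occurs in exactly those taxa and in no other taxon (including the outgroup).

Trait 1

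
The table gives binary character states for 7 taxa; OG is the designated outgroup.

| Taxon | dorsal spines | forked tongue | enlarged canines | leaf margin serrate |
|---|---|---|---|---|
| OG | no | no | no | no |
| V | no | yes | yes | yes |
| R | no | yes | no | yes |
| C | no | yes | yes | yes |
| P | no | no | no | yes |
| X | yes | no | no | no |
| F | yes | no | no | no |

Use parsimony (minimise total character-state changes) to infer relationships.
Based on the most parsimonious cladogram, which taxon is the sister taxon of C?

The outgroup has state 'no' for every character, so 'yes' is the derived state throughout.
dorsal spines: derived state 'yes' in F and X only — synapomorphy for {F, X}.
Only C, R, and V show the derived state 'yes' for forked tongue, supporting them as a clade.
enlarged canines (derived state 'yes') is shared by C and V — a synapomorphy uniting that clade.
Only C, P, R, and V show the derived state 'yes' for leaf margin serrate, supporting them as a clade.
Most parsimonious ingroup topology: ((((V,C),R),P),(X,F)).
C and V form a cherry on this tree, so they are sister taxa.

V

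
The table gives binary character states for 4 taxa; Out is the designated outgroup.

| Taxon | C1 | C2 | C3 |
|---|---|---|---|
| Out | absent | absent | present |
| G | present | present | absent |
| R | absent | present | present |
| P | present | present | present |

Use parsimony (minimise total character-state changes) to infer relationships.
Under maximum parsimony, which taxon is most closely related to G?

P

Character polarity is set by the outgroup: the derived state is whichever differs from the outgroup's state, so for C3 the derived state is 'absent', and for the remaining characters it is 'present'.
C1 (derived state 'present') is shared by G and P — a synapomorphy uniting that clade.
All ingroup taxa share the derived state 'present' for C2; it defines the ingroup but does not resolve relationships within it.
C3: derived state 'absent' in G only — an autapomorphy, so it tells us nothing about relationships among taxa.
Most parsimonious ingroup topology: ((G,P),R).
G and P form a cherry on this tree, so they are sister taxa.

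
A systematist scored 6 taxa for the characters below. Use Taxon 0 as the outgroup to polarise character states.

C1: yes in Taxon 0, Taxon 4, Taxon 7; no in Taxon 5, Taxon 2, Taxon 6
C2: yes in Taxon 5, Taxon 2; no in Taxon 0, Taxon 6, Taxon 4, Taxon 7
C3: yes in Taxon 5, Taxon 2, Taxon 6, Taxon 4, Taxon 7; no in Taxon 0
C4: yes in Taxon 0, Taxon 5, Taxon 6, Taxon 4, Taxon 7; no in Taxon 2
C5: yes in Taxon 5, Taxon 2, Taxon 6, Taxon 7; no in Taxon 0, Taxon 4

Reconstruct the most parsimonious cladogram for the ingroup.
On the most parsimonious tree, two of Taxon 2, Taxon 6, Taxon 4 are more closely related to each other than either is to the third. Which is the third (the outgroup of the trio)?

Taxon 4

Character polarity is set by the outgroup: the derived state is whichever differs from the outgroup's state, so for C1, C4 the derived state is 'no', and for the remaining characters it is 'yes'.
C1: derived state 'no' in Taxon 2, Taxon 5, and Taxon 6 only — synapomorphy for {Taxon 2, Taxon 5, Taxon 6}.
C2 (derived state 'yes') is shared by Taxon 2 and Taxon 5 — a synapomorphy uniting that clade.
All ingroup taxa share the derived state 'yes' for C3; it defines the ingroup but does not resolve relationships within it.
C4 (derived state 'no') is unique to Taxon 2 (autapomorphy; uninformative for grouping).
Only Taxon 2, Taxon 5, Taxon 6, and Taxon 7 show the derived state 'yes' for C5, supporting them as a clade.
Most parsimonious ingroup topology: ((((Taxon 5,Taxon 2),Taxon 6),Taxon 7),Taxon 4).
Taxon 6 and Taxon 2 share a more recent common ancestor with each other than either does with Taxon 4, so Taxon 4 is the least closely related of the three.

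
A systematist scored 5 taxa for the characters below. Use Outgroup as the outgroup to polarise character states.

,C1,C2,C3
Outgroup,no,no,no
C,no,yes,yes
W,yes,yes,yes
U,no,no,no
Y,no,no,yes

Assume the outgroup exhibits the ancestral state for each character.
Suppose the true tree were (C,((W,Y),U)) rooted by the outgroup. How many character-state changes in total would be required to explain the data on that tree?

Map each character onto (C,((W,Y),U)) (rooted by Outgroup) and count the minimum state changes it requires (Fitch parsimony):
C1: 1; C2: 2; C3: 2.
Total tree length = 5.

5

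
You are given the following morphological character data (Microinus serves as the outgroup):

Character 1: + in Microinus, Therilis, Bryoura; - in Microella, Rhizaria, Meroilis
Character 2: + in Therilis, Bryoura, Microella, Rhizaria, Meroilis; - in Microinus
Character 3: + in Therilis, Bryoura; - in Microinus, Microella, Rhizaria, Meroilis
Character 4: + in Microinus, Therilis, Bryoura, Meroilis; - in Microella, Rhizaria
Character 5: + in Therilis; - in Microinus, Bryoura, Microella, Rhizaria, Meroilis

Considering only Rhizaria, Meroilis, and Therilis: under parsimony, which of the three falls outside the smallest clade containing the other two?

Therilis

Character polarity is set by the outgroup: the derived state is whichever differs from the outgroup's state, so for Character 1, Character 4 the derived state is '-', and for the remaining characters it is '+'.
Only Meroilis, Microella, and Rhizaria show the derived state '-' for Character 1, supporting them as a clade.
All ingroup taxa share the derived state '+' for Character 2; it defines the ingroup but does not resolve relationships within it.
Character 3 (derived state '+') is shared by Bryoura and Therilis — a synapomorphy uniting that clade.
Character 4: derived state '-' in Microella and Rhizaria only — synapomorphy for {Microella, Rhizaria}.
Character 5: derived state '+' in Therilis only — an autapomorphy, so it tells us nothing about relationships among taxa.
Most parsimonious ingroup topology: ((Therilis,Bryoura),((Microella,Rhizaria),Meroilis)).
Rhizaria and Meroilis share a more recent common ancestor with each other than either does with Therilis, so Therilis is the least closely related of the three.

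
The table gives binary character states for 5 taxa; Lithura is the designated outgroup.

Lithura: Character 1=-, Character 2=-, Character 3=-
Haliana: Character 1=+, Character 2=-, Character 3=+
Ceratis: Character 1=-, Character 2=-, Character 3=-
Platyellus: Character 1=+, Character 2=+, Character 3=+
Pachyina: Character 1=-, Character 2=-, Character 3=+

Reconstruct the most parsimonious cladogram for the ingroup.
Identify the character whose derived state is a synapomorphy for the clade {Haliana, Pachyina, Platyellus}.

Character 3

The outgroup has state '-' for every character, so '+' is the derived state throughout.
Only Haliana and Platyellus show the derived state '+' for Character 1, supporting them as a clade.
Character 2 (derived state '+') is unique to Platyellus (autapomorphy; uninformative for grouping).
Only Haliana, Pachyina, and Platyellus show the derived state '+' for Character 3, supporting them as a clade.
Most parsimonious ingroup topology: (((Haliana,Platyellus),Pachyina),Ceratis).
The clade {Haliana, Pachyina, Platyellus} is supported by Character 3: its derived state '+' occurs in exactly those taxa and in no other taxon (including the outgroup).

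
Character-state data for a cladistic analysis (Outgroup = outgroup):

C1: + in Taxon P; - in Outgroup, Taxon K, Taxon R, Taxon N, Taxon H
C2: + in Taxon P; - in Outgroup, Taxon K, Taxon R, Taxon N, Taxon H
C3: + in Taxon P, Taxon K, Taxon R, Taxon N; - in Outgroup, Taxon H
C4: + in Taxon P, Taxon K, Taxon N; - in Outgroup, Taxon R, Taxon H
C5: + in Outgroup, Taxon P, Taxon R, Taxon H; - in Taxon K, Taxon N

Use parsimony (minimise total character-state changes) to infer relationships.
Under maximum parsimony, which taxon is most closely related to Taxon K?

Taxon N

Character polarity is set by the outgroup: the derived state is whichever differs from the outgroup's state, so for C5 the derived state is '-', and for the remaining characters it is '+'.
C1: derived state '+' in Taxon P only — an autapomorphy, so it tells us nothing about relationships among taxa.
C2 (derived state '+') is unique to Taxon P (autapomorphy; uninformative for grouping).
Only Taxon K, Taxon N, Taxon P, and Taxon R show the derived state '+' for C3, supporting them as a clade.
C4: derived state '+' in Taxon K, Taxon N, and Taxon P only — synapomorphy for {Taxon K, Taxon N, Taxon P}.
C5 (derived state '-') is shared by Taxon K and Taxon N — a synapomorphy uniting that clade.
Most parsimonious ingroup topology: (((Taxon P,(Taxon K,Taxon N)),Taxon R),Taxon H).
Taxon K and Taxon N form a cherry on this tree, so they are sister taxa.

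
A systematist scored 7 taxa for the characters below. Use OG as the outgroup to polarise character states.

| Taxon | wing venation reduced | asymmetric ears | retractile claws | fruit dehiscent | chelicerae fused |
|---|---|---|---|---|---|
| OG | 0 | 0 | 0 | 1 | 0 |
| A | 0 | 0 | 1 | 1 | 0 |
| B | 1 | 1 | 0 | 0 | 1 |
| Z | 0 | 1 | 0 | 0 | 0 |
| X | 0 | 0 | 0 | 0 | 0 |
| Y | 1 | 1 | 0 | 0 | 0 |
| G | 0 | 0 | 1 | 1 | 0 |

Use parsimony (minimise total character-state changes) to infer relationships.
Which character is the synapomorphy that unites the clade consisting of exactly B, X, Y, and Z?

fruit dehiscent

Character polarity is set by the outgroup: the derived state is whichever differs from the outgroup's state, so for fruit dehiscent the derived state is '0', and for the remaining characters it is '1'.
wing venation reduced: derived state '1' in B and Y only — synapomorphy for {B, Y}.
asymmetric ears (derived state '1') is shared by B, Y, and Z — a synapomorphy uniting that clade.
Only A and G show the derived state '1' for retractile claws, supporting them as a clade.
Only B, X, Y, and Z show the derived state '0' for fruit dehiscent, supporting them as a clade.
chelicerae fused (derived state '1') is unique to B (autapomorphy; uninformative for grouping).
Most parsimonious ingroup topology: ((A,G),(((B,Y),Z),X)).
The clade {B, X, Y, Z} is supported by fruit dehiscent: its derived state '0' occurs in exactly those taxa and in no other taxon (including the outgroup).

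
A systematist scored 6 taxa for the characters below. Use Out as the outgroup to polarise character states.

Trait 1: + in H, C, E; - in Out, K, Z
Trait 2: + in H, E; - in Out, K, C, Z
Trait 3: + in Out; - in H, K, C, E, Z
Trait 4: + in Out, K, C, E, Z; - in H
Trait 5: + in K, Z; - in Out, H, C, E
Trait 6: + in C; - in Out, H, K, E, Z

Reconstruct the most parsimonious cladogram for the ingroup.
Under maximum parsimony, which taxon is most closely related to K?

Z

Character polarity is set by the outgroup: the derived state is whichever differs from the outgroup's state, so for Trait 3, Trait 4 the derived state is '-', and for the remaining characters it is '+'.
Trait 1 (derived state '+') is shared by C, E, and H — a synapomorphy uniting that clade.
Only E and H show the derived state '+' for Trait 2, supporting them as a clade.
Trait 3 (derived state '-') is shared by all ingroup taxa — unites the whole ingroup.
Trait 4: derived state '-' in H only — an autapomorphy, so it tells us nothing about relationships among taxa.
Trait 5 (derived state '+') is shared by K and Z — a synapomorphy uniting that clade.
Trait 6: derived state '+' in C only — an autapomorphy, so it tells us nothing about relationships among taxa.
Most parsimonious ingroup topology: (((H,E),C),(K,Z)).
K and Z form a cherry on this tree, so they are sister taxa.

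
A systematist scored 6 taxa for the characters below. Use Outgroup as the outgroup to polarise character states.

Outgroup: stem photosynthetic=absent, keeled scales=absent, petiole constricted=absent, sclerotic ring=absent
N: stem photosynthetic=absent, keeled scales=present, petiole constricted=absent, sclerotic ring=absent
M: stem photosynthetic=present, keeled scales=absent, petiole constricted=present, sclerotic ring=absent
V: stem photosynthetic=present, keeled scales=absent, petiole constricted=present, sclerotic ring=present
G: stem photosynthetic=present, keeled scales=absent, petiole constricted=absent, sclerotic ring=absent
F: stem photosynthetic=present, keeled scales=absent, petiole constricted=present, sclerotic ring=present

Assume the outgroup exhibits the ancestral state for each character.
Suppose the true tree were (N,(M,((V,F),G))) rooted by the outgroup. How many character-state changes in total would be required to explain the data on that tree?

Map each character onto (N,(M,((V,F),G))) (rooted by Outgroup) and count the minimum state changes it requires (Fitch parsimony):
stem photosynthetic: 1; keeled scales: 1; petiole constricted: 2; sclerotic ring: 1.
Total tree length = 5.

5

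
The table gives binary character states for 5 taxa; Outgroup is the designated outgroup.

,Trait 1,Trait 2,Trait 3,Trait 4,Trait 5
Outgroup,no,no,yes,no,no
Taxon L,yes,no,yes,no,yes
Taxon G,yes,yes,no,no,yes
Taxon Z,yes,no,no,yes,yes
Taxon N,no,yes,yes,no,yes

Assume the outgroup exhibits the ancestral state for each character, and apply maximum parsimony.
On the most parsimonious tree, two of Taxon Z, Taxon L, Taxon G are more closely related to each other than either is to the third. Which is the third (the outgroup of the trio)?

Character polarity is set by the outgroup: the derived state is whichever differs from the outgroup's state, so for Trait 3 the derived state is 'no', and for the remaining characters it is 'yes'.
Trait 1: derived state 'yes' in Taxon G, Taxon L, and Taxon Z only — synapomorphy for {Taxon G, Taxon L, Taxon Z}.
Trait 2 (state 'yes') occurs in Taxon G and Taxon N but conflicts with the nesting implied by the other characters — most parsimoniously interpreted as homoplasy.
Trait 3 (derived state 'no') is shared by Taxon G and Taxon Z — a synapomorphy uniting that clade.
Trait 4: derived state 'yes' in Taxon Z only — an autapomorphy, so it tells us nothing about relationships among taxa.
All ingroup taxa share the derived state 'yes' for Trait 5; it defines the ingroup but does not resolve relationships within it.
Most parsimonious ingroup topology: ((Taxon L,(Taxon G,Taxon Z)),Taxon N).
Taxon Z and Taxon G share a more recent common ancestor with each other than either does with Taxon L, so Taxon L is the least closely related of the three.

Taxon L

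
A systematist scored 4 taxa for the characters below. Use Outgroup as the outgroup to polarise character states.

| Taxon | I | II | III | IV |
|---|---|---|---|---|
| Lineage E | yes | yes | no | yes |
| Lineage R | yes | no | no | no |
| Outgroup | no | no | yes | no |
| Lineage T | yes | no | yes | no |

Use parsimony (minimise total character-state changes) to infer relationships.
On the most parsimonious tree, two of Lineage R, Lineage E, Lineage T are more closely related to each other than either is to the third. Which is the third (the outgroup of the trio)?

Character polarity is set by the outgroup: the derived state is whichever differs from the outgroup's state, so for III the derived state is 'no', and for the remaining characters it is 'yes'.
All ingroup taxa share the derived state 'yes' for I; it defines the ingroup but does not resolve relationships within it.
II: derived state 'yes' in Lineage E only — an autapomorphy, so it tells us nothing about relationships among taxa.
III: derived state 'no' in Lineage E and Lineage R only — synapomorphy for {Lineage E, Lineage R}.
IV (derived state 'yes') is unique to Lineage E (autapomorphy; uninformative for grouping).
Most parsimonious ingroup topology: (Lineage T,(Lineage E,Lineage R)).
Lineage E and Lineage R share a more recent common ancestor with each other than either does with Lineage T, so Lineage T is the least closely related of the three.

Lineage T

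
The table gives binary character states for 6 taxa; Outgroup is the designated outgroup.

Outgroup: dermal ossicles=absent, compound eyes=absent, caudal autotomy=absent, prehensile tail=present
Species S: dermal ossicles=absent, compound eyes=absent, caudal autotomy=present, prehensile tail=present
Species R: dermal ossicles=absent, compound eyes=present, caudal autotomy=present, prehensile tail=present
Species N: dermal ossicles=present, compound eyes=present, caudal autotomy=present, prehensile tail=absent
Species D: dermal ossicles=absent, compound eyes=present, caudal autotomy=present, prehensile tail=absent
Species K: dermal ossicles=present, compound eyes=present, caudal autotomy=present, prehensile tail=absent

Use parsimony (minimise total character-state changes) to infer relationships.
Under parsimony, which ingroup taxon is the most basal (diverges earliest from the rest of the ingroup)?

Character polarity is set by the outgroup: the derived state is whichever differs from the outgroup's state, so for prehensile tail the derived state is 'absent', and for the remaining characters it is 'present'.
dermal ossicles (derived state 'present') is shared by Species K and Species N — a synapomorphy uniting that clade.
compound eyes (derived state 'present') is shared by Species D, Species K, Species N, and Species R — a synapomorphy uniting that clade.
caudal autotomy (derived state 'present') is shared by all ingroup taxa — unites the whole ingroup.
prehensile tail (derived state 'absent') is shared by Species D, Species K, and Species N — a synapomorphy uniting that clade.
Most parsimonious ingroup topology: (Species S,(Species R,((Species N,Species K),Species D))).
Species S is sister to the clade containing all other ingroup taxa, so it is the earliest-diverging (most basal) ingroup lineage.

Species S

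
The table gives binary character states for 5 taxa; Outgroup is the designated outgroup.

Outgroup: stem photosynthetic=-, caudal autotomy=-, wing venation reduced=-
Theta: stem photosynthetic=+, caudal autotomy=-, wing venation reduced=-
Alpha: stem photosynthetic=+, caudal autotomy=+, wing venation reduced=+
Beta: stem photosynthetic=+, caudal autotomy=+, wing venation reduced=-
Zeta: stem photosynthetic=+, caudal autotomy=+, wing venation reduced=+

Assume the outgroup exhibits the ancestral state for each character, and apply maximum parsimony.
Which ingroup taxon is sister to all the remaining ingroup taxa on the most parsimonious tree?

Theta

The outgroup has state '-' for every character, so '+' is the derived state throughout.
stem photosynthetic (derived state '+') is shared by all ingroup taxa — unites the whole ingroup.
Only Alpha, Beta, and Zeta show the derived state '+' for caudal autotomy, supporting them as a clade.
Only Alpha and Zeta show the derived state '+' for wing venation reduced, supporting them as a clade.
Most parsimonious ingroup topology: (Theta,((Alpha,Zeta),Beta)).
Theta is sister to the clade containing all other ingroup taxa, so it is the earliest-diverging (most basal) ingroup lineage.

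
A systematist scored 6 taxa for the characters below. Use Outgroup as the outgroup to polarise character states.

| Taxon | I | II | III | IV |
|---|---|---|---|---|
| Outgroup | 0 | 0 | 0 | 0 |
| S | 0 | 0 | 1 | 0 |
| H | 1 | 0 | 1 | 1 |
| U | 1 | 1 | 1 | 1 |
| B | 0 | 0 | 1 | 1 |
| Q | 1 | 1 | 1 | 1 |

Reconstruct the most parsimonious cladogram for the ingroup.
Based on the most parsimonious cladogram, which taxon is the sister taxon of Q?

The outgroup has state '0' for every character, so '1' is the derived state throughout.
Only H, Q, and U show the derived state '1' for I, supporting them as a clade.
II: derived state '1' in Q and U only — synapomorphy for {Q, U}.
All ingroup taxa share the derived state '1' for III; it defines the ingroup but does not resolve relationships within it.
IV: derived state '1' in B, H, Q, and U only — synapomorphy for {B, H, Q, U}.
Most parsimonious ingroup topology: (S,((H,(U,Q)),B)).
Q and U form a cherry on this tree, so they are sister taxa.

U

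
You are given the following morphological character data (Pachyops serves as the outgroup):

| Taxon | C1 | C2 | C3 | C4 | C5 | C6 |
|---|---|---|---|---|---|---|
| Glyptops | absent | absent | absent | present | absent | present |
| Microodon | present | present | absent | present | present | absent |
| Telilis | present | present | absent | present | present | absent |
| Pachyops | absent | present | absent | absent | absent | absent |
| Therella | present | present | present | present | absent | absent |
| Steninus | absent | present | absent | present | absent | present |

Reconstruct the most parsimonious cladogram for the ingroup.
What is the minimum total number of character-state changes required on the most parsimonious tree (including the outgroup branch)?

Character polarity is set by the outgroup: the derived state is whichever differs from the outgroup's state, so for C2 the derived state is 'absent', and for the remaining characters it is 'present'.
Only Microodon, Telilis, and Therella show the derived state 'present' for C1, supporting them as a clade.
C2: derived state 'absent' in Glyptops only — an autapomorphy, so it tells us nothing about relationships among taxa.
C3 (derived state 'present') is unique to Therella (autapomorphy; uninformative for grouping).
All ingroup taxa share the derived state 'present' for C4; it defines the ingroup but does not resolve relationships within it.
C5: derived state 'present' in Microodon and Telilis only — synapomorphy for {Microodon, Telilis}.
C6: derived state 'present' in Glyptops and Steninus only — synapomorphy for {Glyptops, Steninus}.
Most parsimonious ingroup topology: ((Steninus,Glyptops),(Therella,(Microodon,Telilis))).
Changes per character on this tree: C1: 1; C2: 1; C3: 1; C4: 1; C5: 1; C6: 1.
Total = 6.

6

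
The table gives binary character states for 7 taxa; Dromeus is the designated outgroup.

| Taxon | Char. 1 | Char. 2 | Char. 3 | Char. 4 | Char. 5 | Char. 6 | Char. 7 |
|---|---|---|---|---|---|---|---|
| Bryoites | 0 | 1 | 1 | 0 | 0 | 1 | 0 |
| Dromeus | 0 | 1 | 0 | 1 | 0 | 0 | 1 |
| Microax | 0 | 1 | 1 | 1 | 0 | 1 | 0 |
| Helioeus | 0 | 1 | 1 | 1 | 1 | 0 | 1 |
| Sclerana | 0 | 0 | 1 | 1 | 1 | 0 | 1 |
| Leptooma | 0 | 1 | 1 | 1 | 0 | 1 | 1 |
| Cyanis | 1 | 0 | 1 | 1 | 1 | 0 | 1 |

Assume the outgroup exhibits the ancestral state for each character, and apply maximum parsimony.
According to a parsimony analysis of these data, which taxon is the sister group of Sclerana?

Character polarity is set by the outgroup: the derived state is whichever differs from the outgroup's state, so for Char. 2, Char. 4, Char. 7 the derived state is '0', and for the remaining characters it is '1'.
Char. 1 (derived state '1') is unique to Cyanis (autapomorphy; uninformative for grouping).
Char. 2 (derived state '0') is shared by Cyanis and Sclerana — a synapomorphy uniting that clade.
Char. 3 (derived state '1') is shared by all ingroup taxa — unites the whole ingroup.
Char. 4 (derived state '0') is unique to Bryoites (autapomorphy; uninformative for grouping).
Only Cyanis, Helioeus, and Sclerana show the derived state '1' for Char. 5, supporting them as a clade.
Char. 6: derived state '1' in Bryoites, Leptooma, and Microax only — synapomorphy for {Bryoites, Leptooma, Microax}.
Only Bryoites and Microax show the derived state '0' for Char. 7, supporting them as a clade.
Most parsimonious ingroup topology: (((Cyanis,Sclerana),Helioeus),((Bryoites,Microax),Leptooma)).
Sclerana and Cyanis form a cherry on this tree, so they are sister taxa.

Cyanis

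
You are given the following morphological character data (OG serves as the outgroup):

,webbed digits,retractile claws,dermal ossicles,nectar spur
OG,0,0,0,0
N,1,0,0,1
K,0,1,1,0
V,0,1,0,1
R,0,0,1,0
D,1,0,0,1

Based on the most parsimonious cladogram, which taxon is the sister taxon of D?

The outgroup has state '0' for every character, so '1' is the derived state throughout.
webbed digits (derived state '1') is shared by D and N — a synapomorphy uniting that clade.
retractile claws (state '1') occurs in K and V but conflicts with the nesting implied by the other characters — most parsimoniously interpreted as homoplasy.
dermal ossicles: derived state '1' in K and R only — synapomorphy for {K, R}.
Only D, N, and V show the derived state '1' for nectar spur, supporting them as a clade.
Most parsimonious ingroup topology: (((N,D),V),(K,R)).
D and N form a cherry on this tree, so they are sister taxa.

N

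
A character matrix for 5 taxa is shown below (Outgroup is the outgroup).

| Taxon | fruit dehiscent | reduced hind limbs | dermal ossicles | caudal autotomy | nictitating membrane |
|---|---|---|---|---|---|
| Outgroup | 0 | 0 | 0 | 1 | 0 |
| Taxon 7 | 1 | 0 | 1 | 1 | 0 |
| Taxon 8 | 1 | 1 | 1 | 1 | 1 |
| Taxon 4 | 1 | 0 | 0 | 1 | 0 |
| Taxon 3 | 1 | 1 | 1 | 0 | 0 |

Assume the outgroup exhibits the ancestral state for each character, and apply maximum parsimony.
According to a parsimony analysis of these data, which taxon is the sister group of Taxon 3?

Character polarity is set by the outgroup: the derived state is whichever differs from the outgroup's state, so for caudal autotomy the derived state is '0', and for the remaining characters it is '1'.
fruit dehiscent (derived state '1') is shared by all ingroup taxa — unites the whole ingroup.
reduced hind limbs: derived state '1' in Taxon 3 and Taxon 8 only — synapomorphy for {Taxon 3, Taxon 8}.
Only Taxon 3, Taxon 7, and Taxon 8 show the derived state '1' for dermal ossicles, supporting them as a clade.
caudal autotomy: derived state '0' in Taxon 3 only — an autapomorphy, so it tells us nothing about relationships among taxa.
nictitating membrane (derived state '1') is unique to Taxon 8 (autapomorphy; uninformative for grouping).
Most parsimonious ingroup topology: ((Taxon 7,(Taxon 8,Taxon 3)),Taxon 4).
Taxon 3 and Taxon 8 form a cherry on this tree, so they are sister taxa.

Taxon 8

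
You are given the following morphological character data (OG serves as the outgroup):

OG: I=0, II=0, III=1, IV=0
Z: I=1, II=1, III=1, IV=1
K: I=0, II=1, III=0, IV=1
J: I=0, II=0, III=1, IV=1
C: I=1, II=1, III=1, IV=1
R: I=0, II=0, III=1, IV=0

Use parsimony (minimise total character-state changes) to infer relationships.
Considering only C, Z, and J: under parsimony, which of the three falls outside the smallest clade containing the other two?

Character polarity is set by the outgroup: the derived state is whichever differs from the outgroup's state, so for III the derived state is '0', and for the remaining characters it is '1'.
I: derived state '1' in C and Z only — synapomorphy for {C, Z}.
II: derived state '1' in C, K, and Z only — synapomorphy for {C, K, Z}.
III (derived state '0') is unique to K (autapomorphy; uninformative for grouping).
Only C, J, K, and Z show the derived state '1' for IV, supporting them as a clade.
Most parsimonious ingroup topology: ((((Z,C),K),J),R).
C and Z share a more recent common ancestor with each other than either does with J, so J is the least closely related of the three.

J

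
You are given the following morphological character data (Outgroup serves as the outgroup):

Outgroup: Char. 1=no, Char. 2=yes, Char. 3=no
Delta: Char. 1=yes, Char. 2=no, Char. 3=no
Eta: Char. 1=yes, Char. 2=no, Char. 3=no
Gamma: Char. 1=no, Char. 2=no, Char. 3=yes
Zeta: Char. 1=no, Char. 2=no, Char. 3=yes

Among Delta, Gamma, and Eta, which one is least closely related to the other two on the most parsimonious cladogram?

Gamma

Character polarity is set by the outgroup: the derived state is whichever differs from the outgroup's state, so for Char. 2 the derived state is 'no', and for the remaining characters it is 'yes'.
Char. 1: derived state 'yes' in Delta and Eta only — synapomorphy for {Delta, Eta}.
Char. 2 (derived state 'no') is shared by all ingroup taxa — unites the whole ingroup.
Char. 3 (derived state 'yes') is shared by Gamma and Zeta — a synapomorphy uniting that clade.
Most parsimonious ingroup topology: ((Delta,Eta),(Gamma,Zeta)).
Eta and Delta share a more recent common ancestor with each other than either does with Gamma, so Gamma is the least closely related of the three.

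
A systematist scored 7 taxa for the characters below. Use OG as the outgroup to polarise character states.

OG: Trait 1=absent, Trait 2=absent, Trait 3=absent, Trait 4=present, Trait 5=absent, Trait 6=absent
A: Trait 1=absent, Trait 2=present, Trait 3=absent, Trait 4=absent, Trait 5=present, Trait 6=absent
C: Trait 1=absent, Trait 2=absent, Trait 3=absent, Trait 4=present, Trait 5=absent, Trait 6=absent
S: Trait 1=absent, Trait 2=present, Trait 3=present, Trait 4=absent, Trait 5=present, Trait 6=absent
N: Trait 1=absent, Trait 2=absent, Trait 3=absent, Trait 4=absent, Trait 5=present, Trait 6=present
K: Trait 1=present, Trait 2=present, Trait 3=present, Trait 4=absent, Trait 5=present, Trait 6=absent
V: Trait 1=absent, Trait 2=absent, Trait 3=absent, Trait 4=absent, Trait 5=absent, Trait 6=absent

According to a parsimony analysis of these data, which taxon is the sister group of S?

K

Character polarity is set by the outgroup: the derived state is whichever differs from the outgroup's state, so for Trait 4 the derived state is 'absent', and for the remaining characters it is 'present'.
Trait 1: derived state 'present' in K only — an autapomorphy, so it tells us nothing about relationships among taxa.
Trait 2: derived state 'present' in A, K, and S only — synapomorphy for {A, K, S}.
Trait 3: derived state 'present' in K and S only — synapomorphy for {K, S}.
Only A, K, N, S, and V show the derived state 'absent' for Trait 4, supporting them as a clade.
Trait 5: derived state 'present' in A, K, N, and S only — synapomorphy for {A, K, N, S}.
Trait 6 (derived state 'present') is unique to N (autapomorphy; uninformative for grouping).
Most parsimonious ingroup topology: ((((A,(S,K)),N),V),C).
S and K form a cherry on this tree, so they are sister taxa.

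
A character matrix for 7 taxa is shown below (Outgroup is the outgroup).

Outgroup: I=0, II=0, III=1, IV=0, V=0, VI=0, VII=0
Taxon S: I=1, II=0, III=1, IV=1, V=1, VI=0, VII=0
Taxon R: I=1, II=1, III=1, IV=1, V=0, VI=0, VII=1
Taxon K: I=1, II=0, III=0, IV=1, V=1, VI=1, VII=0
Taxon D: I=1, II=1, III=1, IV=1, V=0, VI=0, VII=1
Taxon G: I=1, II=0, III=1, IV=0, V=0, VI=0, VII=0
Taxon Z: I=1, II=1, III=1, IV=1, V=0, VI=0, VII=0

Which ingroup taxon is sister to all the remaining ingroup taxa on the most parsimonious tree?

Character polarity is set by the outgroup: the derived state is whichever differs from the outgroup's state, so for III the derived state is '0', and for the remaining characters it is '1'.
All ingroup taxa share the derived state '1' for I; it defines the ingroup but does not resolve relationships within it.
II (derived state '1') is shared by Taxon D, Taxon R, and Taxon Z — a synapomorphy uniting that clade.
III (derived state '0') is unique to Taxon K (autapomorphy; uninformative for grouping).
IV: derived state '1' in Taxon D, Taxon K, Taxon R, Taxon S, and Taxon Z only — synapomorphy for {Taxon D, Taxon K, Taxon R, Taxon S, Taxon Z}.
V: derived state '1' in Taxon K and Taxon S only — synapomorphy for {Taxon K, Taxon S}.
VI: derived state '1' in Taxon K only — an autapomorphy, so it tells us nothing about relationships among taxa.
VII (derived state '1') is shared by Taxon D and Taxon R — a synapomorphy uniting that clade.
Most parsimonious ingroup topology: (((Taxon S,Taxon K),((Taxon R,Taxon D),Taxon Z)),Taxon G).
Taxon G is sister to the clade containing all other ingroup taxa, so it is the earliest-diverging (most basal) ingroup lineage.

Taxon G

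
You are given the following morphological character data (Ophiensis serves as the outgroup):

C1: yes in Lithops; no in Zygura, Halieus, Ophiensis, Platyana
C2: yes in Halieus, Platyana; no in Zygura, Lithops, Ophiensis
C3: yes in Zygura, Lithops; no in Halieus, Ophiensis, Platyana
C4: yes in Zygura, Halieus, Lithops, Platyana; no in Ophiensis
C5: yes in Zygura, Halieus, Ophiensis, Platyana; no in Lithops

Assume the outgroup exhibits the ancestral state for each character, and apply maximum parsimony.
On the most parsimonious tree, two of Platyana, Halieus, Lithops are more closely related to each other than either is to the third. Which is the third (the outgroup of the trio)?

Character polarity is set by the outgroup: the derived state is whichever differs from the outgroup's state, so for C5 the derived state is 'no', and for the remaining characters it is 'yes'.
C1: derived state 'yes' in Lithops only — an autapomorphy, so it tells us nothing about relationships among taxa.
Only Halieus and Platyana show the derived state 'yes' for C2, supporting them as a clade.
C3: derived state 'yes' in Lithops and Zygura only — synapomorphy for {Lithops, Zygura}.
All ingroup taxa share the derived state 'yes' for C4; it defines the ingroup but does not resolve relationships within it.
C5: derived state 'no' in Lithops only — an autapomorphy, so it tells us nothing about relationships among taxa.
Most parsimonious ingroup topology: ((Lithops,Zygura),(Platyana,Halieus)).
Halieus and Platyana share a more recent common ancestor with each other than either does with Lithops, so Lithops is the least closely related of the three.

Lithops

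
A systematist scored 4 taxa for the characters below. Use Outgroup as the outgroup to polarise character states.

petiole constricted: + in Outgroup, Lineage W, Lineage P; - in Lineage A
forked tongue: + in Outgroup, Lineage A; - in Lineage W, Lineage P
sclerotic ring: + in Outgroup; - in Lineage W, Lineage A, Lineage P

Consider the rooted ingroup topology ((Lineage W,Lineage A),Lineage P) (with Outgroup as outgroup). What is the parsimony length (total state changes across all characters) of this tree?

4

Map each character onto ((Lineage W,Lineage A),Lineage P) (rooted by Outgroup) and count the minimum state changes it requires (Fitch parsimony):
petiole constricted: 1; forked tongue: 2; sclerotic ring: 1.
Total tree length = 4.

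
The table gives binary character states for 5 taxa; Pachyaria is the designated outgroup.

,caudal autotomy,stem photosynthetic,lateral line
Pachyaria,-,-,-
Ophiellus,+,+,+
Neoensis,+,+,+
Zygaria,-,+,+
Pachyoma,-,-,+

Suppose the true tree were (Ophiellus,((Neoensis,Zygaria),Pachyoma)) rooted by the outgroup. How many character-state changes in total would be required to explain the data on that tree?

Map each character onto (Ophiellus,((Neoensis,Zygaria),Pachyoma)) (rooted by Pachyaria) and count the minimum state changes it requires (Fitch parsimony):
caudal autotomy: 2; stem photosynthetic: 2; lateral line: 1.
Total tree length = 5.

5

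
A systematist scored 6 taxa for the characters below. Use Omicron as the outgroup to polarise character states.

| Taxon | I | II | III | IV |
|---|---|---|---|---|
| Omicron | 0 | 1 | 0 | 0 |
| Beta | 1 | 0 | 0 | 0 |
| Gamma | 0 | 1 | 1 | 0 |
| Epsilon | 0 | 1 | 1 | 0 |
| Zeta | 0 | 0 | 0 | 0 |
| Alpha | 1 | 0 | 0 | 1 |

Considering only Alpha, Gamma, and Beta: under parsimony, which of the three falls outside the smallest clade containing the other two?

Character polarity is set by the outgroup: the derived state is whichever differs from the outgroup's state, so for II the derived state is '0', and for the remaining characters it is '1'.
I: derived state '1' in Alpha and Beta only — synapomorphy for {Alpha, Beta}.
II: derived state '0' in Alpha, Beta, and Zeta only — synapomorphy for {Alpha, Beta, Zeta}.
Only Epsilon and Gamma show the derived state '1' for III, supporting them as a clade.
IV: derived state '1' in Alpha only — an autapomorphy, so it tells us nothing about relationships among taxa.
Most parsimonious ingroup topology: (((Beta,Alpha),Zeta),(Gamma,Epsilon)).
Beta and Alpha share a more recent common ancestor with each other than either does with Gamma, so Gamma is the least closely related of the three.

Gamma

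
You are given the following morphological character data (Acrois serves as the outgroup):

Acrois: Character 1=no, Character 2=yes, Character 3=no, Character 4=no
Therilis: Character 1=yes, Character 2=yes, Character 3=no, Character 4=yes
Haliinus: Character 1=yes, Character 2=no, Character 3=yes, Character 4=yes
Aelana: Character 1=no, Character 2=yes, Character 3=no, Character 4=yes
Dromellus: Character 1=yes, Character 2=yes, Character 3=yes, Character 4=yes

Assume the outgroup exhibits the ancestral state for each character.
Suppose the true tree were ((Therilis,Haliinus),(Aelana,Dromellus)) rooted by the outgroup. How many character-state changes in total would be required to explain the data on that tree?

Map each character onto ((Therilis,Haliinus),(Aelana,Dromellus)) (rooted by Acrois) and count the minimum state changes it requires (Fitch parsimony):
Character 1: 2; Character 2: 1; Character 3: 2; Character 4: 1.
Total tree length = 6.

6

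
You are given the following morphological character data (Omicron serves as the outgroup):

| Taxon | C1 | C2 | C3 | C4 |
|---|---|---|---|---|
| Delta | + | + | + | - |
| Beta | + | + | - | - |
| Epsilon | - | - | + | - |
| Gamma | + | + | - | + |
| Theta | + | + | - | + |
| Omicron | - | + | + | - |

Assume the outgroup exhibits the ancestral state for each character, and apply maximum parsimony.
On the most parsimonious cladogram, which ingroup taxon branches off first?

Epsilon

Character polarity is set by the outgroup: the derived state is whichever differs from the outgroup's state, so for C2, C3 the derived state is '-', and for the remaining characters it is '+'.
Only Beta, Delta, Gamma, and Theta show the derived state '+' for C1, supporting them as a clade.
C2: derived state '-' in Epsilon only — an autapomorphy, so it tells us nothing about relationships among taxa.
C3: derived state '-' in Beta, Gamma, and Theta only — synapomorphy for {Beta, Gamma, Theta}.
C4 (derived state '+') is shared by Gamma and Theta — a synapomorphy uniting that clade.
Most parsimonious ingroup topology: ((Delta,((Gamma,Theta),Beta)),Epsilon).
Epsilon is sister to the clade containing all other ingroup taxa, so it is the earliest-diverging (most basal) ingroup lineage.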